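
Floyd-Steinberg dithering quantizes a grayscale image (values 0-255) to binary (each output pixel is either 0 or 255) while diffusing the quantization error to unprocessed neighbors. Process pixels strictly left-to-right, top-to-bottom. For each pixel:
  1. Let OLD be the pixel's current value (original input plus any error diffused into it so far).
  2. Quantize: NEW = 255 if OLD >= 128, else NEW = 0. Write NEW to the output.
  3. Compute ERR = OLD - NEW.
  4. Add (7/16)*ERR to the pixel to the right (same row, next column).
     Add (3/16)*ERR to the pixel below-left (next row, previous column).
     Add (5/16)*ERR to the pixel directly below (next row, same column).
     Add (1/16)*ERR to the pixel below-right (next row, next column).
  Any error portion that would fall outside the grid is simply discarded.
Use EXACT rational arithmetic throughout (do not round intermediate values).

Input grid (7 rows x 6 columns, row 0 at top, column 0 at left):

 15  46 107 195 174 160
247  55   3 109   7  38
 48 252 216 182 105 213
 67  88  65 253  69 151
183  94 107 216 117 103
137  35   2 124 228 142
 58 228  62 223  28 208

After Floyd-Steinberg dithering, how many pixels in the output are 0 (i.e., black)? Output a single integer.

(0,0): OLD=15 → NEW=0, ERR=15
(0,1): OLD=841/16 → NEW=0, ERR=841/16
(0,2): OLD=33279/256 → NEW=255, ERR=-32001/256
(0,3): OLD=574713/4096 → NEW=255, ERR=-469767/4096
(0,4): OLD=8114895/65536 → NEW=0, ERR=8114895/65536
(0,5): OLD=224576425/1048576 → NEW=255, ERR=-42810455/1048576
(1,0): OLD=66955/256 → NEW=255, ERR=1675/256
(1,1): OLD=106061/2048 → NEW=0, ERR=106061/2048
(1,2): OLD=-2072623/65536 → NEW=0, ERR=-2072623/65536
(1,3): OLD=19589373/262144 → NEW=0, ERR=19589373/262144
(1,4): OLD=1066442839/16777216 → NEW=0, ERR=1066442839/16777216
(1,5): OLD=16318223921/268435456 → NEW=0, ERR=16318223921/268435456
(2,0): OLD=1958047/32768 → NEW=0, ERR=1958047/32768
(2,1): OLD=302834501/1048576 → NEW=255, ERR=35447621/1048576
(2,2): OLD=3995577871/16777216 → NEW=255, ERR=-282612209/16777216
(2,3): OLD=27907151959/134217728 → NEW=255, ERR=-6318368681/134217728
(2,4): OLD=516844021381/4294967296 → NEW=0, ERR=516844021381/4294967296
(2,5): OLD=19833623974899/68719476736 → NEW=255, ERR=2310157407219/68719476736
(3,0): OLD=1543703855/16777216 → NEW=0, ERR=1543703855/16777216
(3,1): OLD=18709370115/134217728 → NEW=255, ERR=-15516150525/134217728
(3,2): OLD=2625542265/1073741824 → NEW=0, ERR=2625542265/1073741824
(3,3): OLD=17926787147307/68719476736 → NEW=255, ERR=403320579627/68719476736
(3,4): OLD=61866267770699/549755813888 → NEW=0, ERR=61866267770699/549755813888
(3,5): OLD=1919836251773829/8796093022208 → NEW=255, ERR=-323167468889211/8796093022208
(4,0): OLD=408189210209/2147483648 → NEW=255, ERR=-139419120031/2147483648
(4,1): OLD=1225936871405/34359738368 → NEW=0, ERR=1225936871405/34359738368
(4,2): OLD=128916726566583/1099511627776 → NEW=0, ERR=128916726566583/1099511627776
(4,3): OLD=5108481079833651/17592186044416 → NEW=255, ERR=622473638507571/17592186044416
(4,4): OLD=45352735843060835/281474976710656 → NEW=255, ERR=-26423383218156445/281474976710656
(4,5): OLD=258875813168390101/4503599627370496 → NEW=0, ERR=258875813168390101/4503599627370496
(5,0): OLD=67840827514391/549755813888 → NEW=0, ERR=67840827514391/549755813888
(5,1): OLD=2077015586424711/17592186044416 → NEW=0, ERR=2077015586424711/17592186044416
(5,2): OLD=13955248888701501/140737488355328 → NEW=0, ERR=13955248888701501/140737488355328
(5,3): OLD=757350261662944111/4503599627370496 → NEW=255, ERR=-391067643316532369/4503599627370496
(5,4): OLD=1564220996367804463/9007199254740992 → NEW=255, ERR=-732614813591148497/9007199254740992
(5,5): OLD=17079262880336389115/144115188075855872 → NEW=0, ERR=17079262880336389115/144115188075855872
(6,0): OLD=33411127810794741/281474976710656 → NEW=0, ERR=33411127810794741/281474976710656
(6,1): OLD=1545325853649590353/4503599627370496 → NEW=255, ERR=396907948670113873/4503599627370496
(6,2): OLD=2209319838352424553/18014398509481984 → NEW=0, ERR=2209319838352424553/18014398509481984
(6,3): OLD=69309842860174944549/288230376151711744 → NEW=255, ERR=-4188903058511550171/288230376151711744
(6,4): OLD=60033765041562513669/4611686018427387904 → NEW=0, ERR=60033765041562513669/4611686018427387904
(6,5): OLD=18125510700912438768131/73786976294838206464 → NEW=255, ERR=-690168254271303880189/73786976294838206464
Output grid:
  Row 0: ..##.#  (3 black, running=3)
  Row 1: #.....  (5 black, running=8)
  Row 2: .###.#  (2 black, running=10)
  Row 3: .#.#.#  (3 black, running=13)
  Row 4: #..##.  (3 black, running=16)
  Row 5: ...##.  (4 black, running=20)
  Row 6: .#.#.#  (3 black, running=23)

Answer: 23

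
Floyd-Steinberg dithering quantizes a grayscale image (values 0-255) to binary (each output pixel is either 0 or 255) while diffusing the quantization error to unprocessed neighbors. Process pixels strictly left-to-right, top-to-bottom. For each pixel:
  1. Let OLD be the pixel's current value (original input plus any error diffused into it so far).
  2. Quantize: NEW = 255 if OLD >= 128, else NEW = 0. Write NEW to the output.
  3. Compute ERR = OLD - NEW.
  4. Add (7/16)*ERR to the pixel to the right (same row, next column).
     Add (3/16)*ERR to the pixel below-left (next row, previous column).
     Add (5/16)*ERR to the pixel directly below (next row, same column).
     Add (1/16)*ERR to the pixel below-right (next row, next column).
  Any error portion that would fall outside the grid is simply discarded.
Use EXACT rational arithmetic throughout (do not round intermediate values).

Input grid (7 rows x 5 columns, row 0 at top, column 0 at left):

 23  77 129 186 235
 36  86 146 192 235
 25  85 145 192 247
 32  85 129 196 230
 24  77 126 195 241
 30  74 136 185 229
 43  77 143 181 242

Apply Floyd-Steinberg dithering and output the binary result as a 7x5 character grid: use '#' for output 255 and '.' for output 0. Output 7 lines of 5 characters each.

Answer: ..###
..#.#
.#.##
..###
..#.#
..###
.#.##

Derivation:
(0,0): OLD=23 → NEW=0, ERR=23
(0,1): OLD=1393/16 → NEW=0, ERR=1393/16
(0,2): OLD=42775/256 → NEW=255, ERR=-22505/256
(0,3): OLD=604321/4096 → NEW=255, ERR=-440159/4096
(0,4): OLD=12319847/65536 → NEW=255, ERR=-4391833/65536
(1,0): OLD=15235/256 → NEW=0, ERR=15235/256
(1,1): OLD=254357/2048 → NEW=0, ERR=254357/2048
(1,2): OLD=10364985/65536 → NEW=255, ERR=-6346695/65536
(1,3): OLD=25687557/262144 → NEW=0, ERR=25687557/262144
(1,4): OLD=1049467503/4194304 → NEW=255, ERR=-20080017/4194304
(2,0): OLD=2191671/32768 → NEW=0, ERR=2191671/32768
(2,1): OLD=145369549/1048576 → NEW=255, ERR=-122017331/1048576
(2,2): OLD=1509320871/16777216 → NEW=0, ERR=1509320871/16777216
(2,3): OLD=68459157765/268435456 → NEW=255, ERR=8116485/268435456
(2,4): OLD=1080792190435/4294967296 → NEW=255, ERR=-14424470045/4294967296
(3,0): OLD=521486279/16777216 → NEW=0, ERR=521486279/16777216
(3,1): OLD=11178064699/134217728 → NEW=0, ERR=11178064699/134217728
(3,2): OLD=800077269369/4294967296 → NEW=255, ERR=-295139391111/4294967296
(3,3): OLD=1468350469265/8589934592 → NEW=255, ERR=-722082851695/8589934592
(3,4): OLD=26412394363765/137438953472 → NEW=255, ERR=-8634538771595/137438953472
(4,0): OLD=105933252809/2147483648 → NEW=0, ERR=105933252809/2147483648
(4,1): OLD=7811037913929/68719476736 → NEW=0, ERR=7811037913929/68719476736
(4,2): OLD=157997759893607/1099511627776 → NEW=255, ERR=-122377705189273/1099511627776
(4,3): OLD=1828914702608713/17592186044416 → NEW=0, ERR=1828914702608713/17592186044416
(4,4): OLD=73632941811436927/281474976710656 → NEW=255, ERR=1856822750219647/281474976710656
(5,0): OLD=73367783024507/1099511627776 → NEW=0, ERR=73367783024507/1099511627776
(5,1): OLD=1063691995721521/8796093022208 → NEW=0, ERR=1063691995721521/8796093022208
(5,2): OLD=50868438171400633/281474976710656 → NEW=255, ERR=-20907680889816647/281474976710656
(5,3): OLD=201841779191431831/1125899906842624 → NEW=255, ERR=-85262697053437289/1125899906842624
(5,4): OLD=3682645375268663885/18014398509481984 → NEW=255, ERR=-911026244649242035/18014398509481984
(6,0): OLD=12177499307423947/140737488355328 → NEW=0, ERR=12177499307423947/140737488355328
(6,1): OLD=643511990711730661/4503599627370496 → NEW=255, ERR=-504905914267745819/4503599627370496
(6,2): OLD=4618738013532313639/72057594037927936 → NEW=0, ERR=4618738013532313639/72057594037927936
(6,3): OLD=197441214127881599597/1152921504606846976 → NEW=255, ERR=-96553769546864379283/1152921504606846976
(6,4): OLD=3409398278939183600955/18446744073709551616 → NEW=255, ERR=-1294521459856752061125/18446744073709551616
Row 0: ..###
Row 1: ..#.#
Row 2: .#.##
Row 3: ..###
Row 4: ..#.#
Row 5: ..###
Row 6: .#.##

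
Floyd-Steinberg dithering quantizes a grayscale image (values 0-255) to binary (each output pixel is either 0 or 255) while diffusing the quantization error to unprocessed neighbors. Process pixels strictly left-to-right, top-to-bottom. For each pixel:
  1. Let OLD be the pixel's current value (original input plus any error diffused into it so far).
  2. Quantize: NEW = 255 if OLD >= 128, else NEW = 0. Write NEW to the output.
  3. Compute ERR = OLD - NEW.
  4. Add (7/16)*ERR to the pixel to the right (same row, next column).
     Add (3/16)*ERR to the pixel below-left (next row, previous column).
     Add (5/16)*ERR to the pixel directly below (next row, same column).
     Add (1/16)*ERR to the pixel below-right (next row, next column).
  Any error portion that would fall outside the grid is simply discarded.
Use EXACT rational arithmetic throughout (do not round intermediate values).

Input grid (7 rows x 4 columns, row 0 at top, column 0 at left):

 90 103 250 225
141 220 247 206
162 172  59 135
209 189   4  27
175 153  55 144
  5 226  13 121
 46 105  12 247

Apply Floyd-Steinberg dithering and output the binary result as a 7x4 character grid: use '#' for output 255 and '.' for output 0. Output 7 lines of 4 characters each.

(0,0): OLD=90 → NEW=0, ERR=90
(0,1): OLD=1139/8 → NEW=255, ERR=-901/8
(0,2): OLD=25693/128 → NEW=255, ERR=-6947/128
(0,3): OLD=412171/2048 → NEW=255, ERR=-110069/2048
(1,0): OLD=18945/128 → NEW=255, ERR=-13695/128
(1,1): OLD=136647/1024 → NEW=255, ERR=-124473/1024
(1,2): OLD=5234451/32768 → NEW=255, ERR=-3121389/32768
(1,3): OLD=75569653/524288 → NEW=255, ERR=-58123787/524288
(2,0): OLD=1732989/16384 → NEW=0, ERR=1732989/16384
(2,1): OLD=81653615/524288 → NEW=255, ERR=-52039825/524288
(2,2): OLD=-44645445/1048576 → NEW=0, ERR=-44645445/1048576
(2,3): OLD=1271283727/16777216 → NEW=0, ERR=1271283727/16777216
(3,0): OLD=1874377837/8388608 → NEW=255, ERR=-264717203/8388608
(3,1): OLD=19166743859/134217728 → NEW=255, ERR=-15058776781/134217728
(3,2): OLD=-108205973427/2147483648 → NEW=0, ERR=-108205973427/2147483648
(3,3): OLD=892458835867/34359738368 → NEW=0, ERR=892458835867/34359738368
(4,0): OLD=309455931817/2147483648 → NEW=255, ERR=-238152398423/2147483648
(4,1): OLD=996442757307/17179869184 → NEW=0, ERR=996442757307/17179869184
(4,2): OLD=34352620143643/549755813888 → NEW=0, ERR=34352620143643/549755813888
(4,3): OLD=1550801713875501/8796093022208 → NEW=255, ERR=-692202006787539/8796093022208
(5,0): OLD=-5162378130279/274877906944 → NEW=0, ERR=-5162378130279/274877906944
(5,1): OLD=2117165416798863/8796093022208 → NEW=255, ERR=-125838303864177/8796093022208
(5,2): OLD=66578172013751/4398046511104 → NEW=0, ERR=66578172013751/4398046511104
(5,3): OLD=15049962387547795/140737488355328 → NEW=0, ERR=15049962387547795/140737488355328
(6,0): OLD=5270429051907917/140737488355328 → NEW=0, ERR=5270429051907917/140737488355328
(6,1): OLD=267013286401789547/2251799813685248 → NEW=0, ERR=267013286401789547/2251799813685248
(6,2): OLD=3162062278208361853/36028797018963968 → NEW=0, ERR=3162062278208361853/36028797018963968
(6,3): OLD=184329602007601960299/576460752303423488 → NEW=255, ERR=37332110170228970859/576460752303423488
Row 0: .###
Row 1: ####
Row 2: .#..
Row 3: ##..
Row 4: #..#
Row 5: .#..
Row 6: ...#

Answer: .###
####
.#..
##..
#..#
.#..
...#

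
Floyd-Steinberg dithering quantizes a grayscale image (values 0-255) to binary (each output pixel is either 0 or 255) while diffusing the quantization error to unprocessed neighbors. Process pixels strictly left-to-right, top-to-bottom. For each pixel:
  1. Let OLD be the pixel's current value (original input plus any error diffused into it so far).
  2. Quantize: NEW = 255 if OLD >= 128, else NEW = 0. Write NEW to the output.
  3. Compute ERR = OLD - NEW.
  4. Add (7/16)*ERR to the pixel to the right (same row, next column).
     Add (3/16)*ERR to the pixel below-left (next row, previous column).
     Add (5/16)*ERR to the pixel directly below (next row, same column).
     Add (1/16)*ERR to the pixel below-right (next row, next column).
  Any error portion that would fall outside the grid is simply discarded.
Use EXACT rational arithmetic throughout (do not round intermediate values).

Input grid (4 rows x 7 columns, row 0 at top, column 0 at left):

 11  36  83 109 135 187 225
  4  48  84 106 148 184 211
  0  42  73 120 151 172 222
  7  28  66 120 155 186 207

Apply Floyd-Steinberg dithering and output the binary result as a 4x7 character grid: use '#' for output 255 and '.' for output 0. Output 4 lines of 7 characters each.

(0,0): OLD=11 → NEW=0, ERR=11
(0,1): OLD=653/16 → NEW=0, ERR=653/16
(0,2): OLD=25819/256 → NEW=0, ERR=25819/256
(0,3): OLD=627197/4096 → NEW=255, ERR=-417283/4096
(0,4): OLD=5926379/65536 → NEW=0, ERR=5926379/65536
(0,5): OLD=237568365/1048576 → NEW=255, ERR=-29818515/1048576
(0,6): OLD=3566143995/16777216 → NEW=255, ERR=-712046085/16777216
(1,0): OLD=3863/256 → NEW=0, ERR=3863/256
(1,1): OLD=178081/2048 → NEW=0, ERR=178081/2048
(1,2): OLD=8978997/65536 → NEW=255, ERR=-7732683/65536
(1,3): OLD=12006609/262144 → NEW=0, ERR=12006609/262144
(1,4): OLD=3097043347/16777216 → NEW=255, ERR=-1181146733/16777216
(1,5): OLD=19059815171/134217728 → NEW=255, ERR=-15165705469/134217728
(1,6): OLD=314660498125/2147483648 → NEW=255, ERR=-232947832115/2147483648
(2,0): OLD=688763/32768 → NEW=0, ERR=688763/32768
(2,1): OLD=59966713/1048576 → NEW=0, ERR=59966713/1048576
(2,2): OLD=1261145899/16777216 → NEW=0, ERR=1261145899/16777216
(2,3): OLD=19679691923/134217728 → NEW=255, ERR=-14545828717/134217728
(2,4): OLD=67926813955/1073741824 → NEW=0, ERR=67926813955/1073741824
(2,5): OLD=4797563678977/34359738368 → NEW=255, ERR=-3964169604863/34359738368
(2,6): OLD=71778356279831/549755813888 → NEW=255, ERR=-68409376261609/549755813888
(3,0): OLD=407542731/16777216 → NEW=0, ERR=407542731/16777216
(3,1): OLD=9651206639/134217728 → NEW=0, ERR=9651206639/134217728
(3,2): OLD=111888228157/1073741824 → NEW=0, ERR=111888228157/1073741824
(3,3): OLD=636865632475/4294967296 → NEW=255, ERR=-458351028005/4294967296
(3,4): OLD=54796542851019/549755813888 → NEW=0, ERR=54796542851019/549755813888
(3,5): OLD=766032966829457/4398046511104 → NEW=255, ERR=-355468893502063/4398046511104
(3,6): OLD=8834259030375183/70368744177664 → NEW=0, ERR=8834259030375183/70368744177664
Row 0: ...#.##
Row 1: ..#.###
Row 2: ...#.##
Row 3: ...#.#.

Answer: ...#.##
..#.###
...#.##
...#.#.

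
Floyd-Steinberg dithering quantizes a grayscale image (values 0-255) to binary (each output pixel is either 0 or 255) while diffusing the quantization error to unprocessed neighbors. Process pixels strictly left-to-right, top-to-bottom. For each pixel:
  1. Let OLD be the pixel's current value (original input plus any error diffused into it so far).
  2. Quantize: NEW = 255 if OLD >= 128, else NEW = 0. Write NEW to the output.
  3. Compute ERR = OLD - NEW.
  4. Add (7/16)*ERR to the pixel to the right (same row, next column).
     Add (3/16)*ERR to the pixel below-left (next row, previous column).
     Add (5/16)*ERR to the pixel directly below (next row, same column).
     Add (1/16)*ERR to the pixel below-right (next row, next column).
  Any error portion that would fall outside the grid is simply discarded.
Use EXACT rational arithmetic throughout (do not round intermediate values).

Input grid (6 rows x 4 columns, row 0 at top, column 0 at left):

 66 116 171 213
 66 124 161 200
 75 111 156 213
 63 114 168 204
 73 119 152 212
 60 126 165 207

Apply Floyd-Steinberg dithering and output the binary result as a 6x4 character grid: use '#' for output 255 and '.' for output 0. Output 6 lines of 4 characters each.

(0,0): OLD=66 → NEW=0, ERR=66
(0,1): OLD=1159/8 → NEW=255, ERR=-881/8
(0,2): OLD=15721/128 → NEW=0, ERR=15721/128
(0,3): OLD=546271/2048 → NEW=255, ERR=24031/2048
(1,0): OLD=8445/128 → NEW=0, ERR=8445/128
(1,1): OLD=149099/1024 → NEW=255, ERR=-112021/1024
(1,2): OLD=4811591/32768 → NEW=255, ERR=-3544249/32768
(1,3): OLD=85994913/524288 → NEW=255, ERR=-47698527/524288
(2,0): OLD=1230537/16384 → NEW=0, ERR=1230537/16384
(2,1): OLD=49029299/524288 → NEW=0, ERR=49029299/524288
(2,2): OLD=145979711/1048576 → NEW=255, ERR=-121407169/1048576
(2,3): OLD=2133295587/16777216 → NEW=0, ERR=2133295587/16777216
(3,0): OLD=872456121/8388608 → NEW=0, ERR=872456121/8388608
(3,1): OLD=23046620647/134217728 → NEW=255, ERR=-11178899993/134217728
(3,2): OLD=268574959385/2147483648 → NEW=0, ERR=268574959385/2147483648
(3,3): OLD=10006078636335/34359738368 → NEW=255, ERR=1244345352495/34359738368
(4,0): OLD=193026096005/2147483648 → NEW=0, ERR=193026096005/2147483648
(4,1): OLD=2787376591759/17179869184 → NEW=255, ERR=-1593490050161/17179869184
(4,2): OLD=83611257418799/549755813888 → NEW=255, ERR=-56576475122641/549755813888
(4,3): OLD=1637039212651769/8796093022208 → NEW=255, ERR=-605964508011271/8796093022208
(5,0): OLD=19433248106357/274877906944 → NEW=0, ERR=19433248106357/274877906944
(5,1): OLD=1005100041470803/8796093022208 → NEW=0, ERR=1005100041470803/8796093022208
(5,2): OLD=721797107168663/4398046511104 → NEW=255, ERR=-399704753162857/4398046511104
(5,3): OLD=19601747403254287/140737488355328 → NEW=255, ERR=-16286312127354353/140737488355328
Row 0: .#.#
Row 1: .###
Row 2: ..#.
Row 3: .#.#
Row 4: .###
Row 5: ..##

Answer: .#.#
.###
..#.
.#.#
.###
..##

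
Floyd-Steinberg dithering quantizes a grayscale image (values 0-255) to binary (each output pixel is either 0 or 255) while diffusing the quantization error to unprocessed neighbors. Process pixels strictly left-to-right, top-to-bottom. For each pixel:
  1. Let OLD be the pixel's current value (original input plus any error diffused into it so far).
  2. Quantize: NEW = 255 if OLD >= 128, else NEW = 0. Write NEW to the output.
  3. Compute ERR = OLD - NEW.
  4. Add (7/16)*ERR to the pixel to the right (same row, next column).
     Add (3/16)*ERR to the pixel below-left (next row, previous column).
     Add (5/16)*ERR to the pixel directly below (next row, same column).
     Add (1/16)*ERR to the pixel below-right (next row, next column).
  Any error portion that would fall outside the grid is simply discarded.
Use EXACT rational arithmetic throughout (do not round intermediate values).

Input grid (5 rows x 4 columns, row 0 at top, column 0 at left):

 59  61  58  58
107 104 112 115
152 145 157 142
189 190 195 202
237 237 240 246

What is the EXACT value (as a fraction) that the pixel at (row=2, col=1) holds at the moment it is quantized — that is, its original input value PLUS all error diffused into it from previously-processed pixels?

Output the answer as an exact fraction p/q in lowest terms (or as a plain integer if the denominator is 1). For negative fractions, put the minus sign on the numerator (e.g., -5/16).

Answer: 115257689/1048576

Derivation:
(0,0): OLD=59 → NEW=0, ERR=59
(0,1): OLD=1389/16 → NEW=0, ERR=1389/16
(0,2): OLD=24571/256 → NEW=0, ERR=24571/256
(0,3): OLD=409565/4096 → NEW=0, ERR=409565/4096
(1,0): OLD=36279/256 → NEW=255, ERR=-29001/256
(1,1): OLD=211457/2048 → NEW=0, ERR=211457/2048
(1,2): OLD=13850389/65536 → NEW=255, ERR=-2861291/65536
(1,3): OLD=139612579/1048576 → NEW=255, ERR=-127774301/1048576
(2,0): OLD=4455067/32768 → NEW=255, ERR=-3900773/32768
(2,1): OLD=115257689/1048576 → NEW=0, ERR=115257689/1048576
Target (2,1): original=145, with diffused error = 115257689/1048576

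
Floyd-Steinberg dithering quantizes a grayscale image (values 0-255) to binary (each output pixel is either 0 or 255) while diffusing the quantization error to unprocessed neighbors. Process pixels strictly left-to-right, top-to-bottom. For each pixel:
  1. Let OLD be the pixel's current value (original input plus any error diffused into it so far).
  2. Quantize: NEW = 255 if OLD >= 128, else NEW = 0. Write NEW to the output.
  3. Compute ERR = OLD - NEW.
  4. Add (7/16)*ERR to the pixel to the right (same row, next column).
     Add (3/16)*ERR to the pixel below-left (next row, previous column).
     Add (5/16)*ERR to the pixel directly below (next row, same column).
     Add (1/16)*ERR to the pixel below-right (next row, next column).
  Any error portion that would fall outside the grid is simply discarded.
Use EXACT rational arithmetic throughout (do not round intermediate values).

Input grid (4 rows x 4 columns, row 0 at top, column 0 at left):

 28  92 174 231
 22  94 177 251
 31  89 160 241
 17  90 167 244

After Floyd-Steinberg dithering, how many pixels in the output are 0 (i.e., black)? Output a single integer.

(0,0): OLD=28 → NEW=0, ERR=28
(0,1): OLD=417/4 → NEW=0, ERR=417/4
(0,2): OLD=14055/64 → NEW=255, ERR=-2265/64
(0,3): OLD=220689/1024 → NEW=255, ERR=-40431/1024
(1,0): OLD=3219/64 → NEW=0, ERR=3219/64
(1,1): OLD=73573/512 → NEW=255, ERR=-56987/512
(1,2): OLD=1906409/16384 → NEW=0, ERR=1906409/16384
(1,3): OLD=75328687/262144 → NEW=255, ERR=8481967/262144
(2,0): OLD=211751/8192 → NEW=0, ERR=211751/8192
(2,1): OLD=23720701/262144 → NEW=0, ERR=23720701/262144
(2,2): OLD=123239353/524288 → NEW=255, ERR=-10454087/524288
(2,3): OLD=2094300677/8388608 → NEW=255, ERR=-44794363/8388608
(3,0): OLD=176345431/4194304 → NEW=0, ERR=176345431/4194304
(3,1): OLD=9029390281/67108864 → NEW=255, ERR=-8083370039/67108864
(3,2): OLD=121038113399/1073741824 → NEW=0, ERR=121038113399/1073741824
(3,3): OLD=4989076512193/17179869184 → NEW=255, ERR=608209870273/17179869184
Output grid:
  Row 0: ..##  (2 black, running=2)
  Row 1: .#.#  (2 black, running=4)
  Row 2: ..##  (2 black, running=6)
  Row 3: .#.#  (2 black, running=8)

Answer: 8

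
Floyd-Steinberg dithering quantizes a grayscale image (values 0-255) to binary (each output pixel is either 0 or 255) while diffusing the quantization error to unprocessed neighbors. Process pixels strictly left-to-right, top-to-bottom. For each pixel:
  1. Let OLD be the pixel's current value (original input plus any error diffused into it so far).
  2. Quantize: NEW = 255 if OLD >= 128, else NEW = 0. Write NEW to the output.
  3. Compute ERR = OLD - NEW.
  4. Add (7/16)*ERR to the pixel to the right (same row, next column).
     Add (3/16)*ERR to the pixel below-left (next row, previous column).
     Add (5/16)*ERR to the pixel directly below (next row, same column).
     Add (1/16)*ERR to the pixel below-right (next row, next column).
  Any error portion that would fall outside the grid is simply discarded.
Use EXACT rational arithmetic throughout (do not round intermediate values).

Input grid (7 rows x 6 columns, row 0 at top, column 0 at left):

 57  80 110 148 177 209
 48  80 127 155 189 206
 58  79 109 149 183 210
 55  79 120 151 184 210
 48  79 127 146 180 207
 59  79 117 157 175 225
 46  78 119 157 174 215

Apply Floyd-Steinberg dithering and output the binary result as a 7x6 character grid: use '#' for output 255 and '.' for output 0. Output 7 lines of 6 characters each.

Answer: ..#.##
.#.###
..#.#.
.#.###
..#.##
..#.##
.#.#.#

Derivation:
(0,0): OLD=57 → NEW=0, ERR=57
(0,1): OLD=1679/16 → NEW=0, ERR=1679/16
(0,2): OLD=39913/256 → NEW=255, ERR=-25367/256
(0,3): OLD=428639/4096 → NEW=0, ERR=428639/4096
(0,4): OLD=14600345/65536 → NEW=255, ERR=-2111335/65536
(0,5): OLD=204373039/1048576 → NEW=255, ERR=-63013841/1048576
(1,0): OLD=21885/256 → NEW=0, ERR=21885/256
(1,1): OLD=276843/2048 → NEW=255, ERR=-245397/2048
(1,2): OLD=4573895/65536 → NEW=0, ERR=4573895/65536
(1,3): OLD=54002427/262144 → NEW=255, ERR=-12844293/262144
(1,4): OLD=2563036881/16777216 → NEW=255, ERR=-1715153199/16777216
(1,5): OLD=37710022503/268435456 → NEW=255, ERR=-30741018777/268435456
(2,0): OLD=2039753/32768 → NEW=0, ERR=2039753/32768
(2,1): OLD=91454771/1048576 → NEW=0, ERR=91454771/1048576
(2,2): OLD=2555036761/16777216 → NEW=255, ERR=-1723153319/16777216
(2,3): OLD=9925046737/134217728 → NEW=0, ERR=9925046737/134217728
(2,4): OLD=682341801203/4294967296 → NEW=255, ERR=-412874859277/4294967296
(2,5): OLD=8642605378517/68719476736 → NEW=0, ERR=8642605378517/68719476736
(3,0): OLD=1523471673/16777216 → NEW=0, ERR=1523471673/16777216
(3,1): OLD=17530988997/134217728 → NEW=255, ERR=-16694531643/134217728
(3,2): OLD=56695767199/1073741824 → NEW=0, ERR=56695767199/1073741824
(3,3): OLD=11872378119133/68719476736 → NEW=255, ERR=-5651088448547/68719476736
(3,4): OLD=80365985846845/549755813888 → NEW=255, ERR=-59821746694595/549755813888
(3,5): OLD=1721283540954739/8796093022208 → NEW=255, ERR=-521720179708301/8796093022208
(4,0): OLD=113934487095/2147483648 → NEW=0, ERR=113934487095/2147483648
(4,1): OLD=2711577186635/34359738368 → NEW=0, ERR=2711577186635/34359738368
(4,2): OLD=170241837297265/1099511627776 → NEW=255, ERR=-110133627785615/1099511627776
(4,3): OLD=1044562677545877/17592186044416 → NEW=0, ERR=1044562677545877/17592186044416
(4,4): OLD=43828955358526181/281474976710656 → NEW=255, ERR=-27947163702691099/281474976710656
(4,5): OLD=622511013885894179/4503599627370496 → NEW=255, ERR=-525906891093582301/4503599627370496
(5,0): OLD=49685083546897/549755813888 → NEW=0, ERR=49685083546897/549755813888
(5,1): OLD=2247159791062817/17592186044416 → NEW=0, ERR=2247159791062817/17592186044416
(5,2): OLD=22187008070966011/140737488355328 → NEW=255, ERR=-13701051459642629/140737488355328
(5,3): OLD=486779735444650489/4503599627370496 → NEW=0, ERR=486779735444650489/4503599627370496
(5,4): OLD=1558931422588206489/9007199254740992 → NEW=255, ERR=-737904387370746471/9007199254740992
(5,5): OLD=21107208456050407725/144115188075855872 → NEW=255, ERR=-15642164503292839635/144115188075855872
(6,0): OLD=27638941669382147/281474976710656 → NEW=0, ERR=27638941669382147/281474976710656
(6,1): OLD=667758599923754567/4503599627370496 → NEW=255, ERR=-480659305055721913/4503599627370496
(6,2): OLD=1263420608606645743/18014398509481984 → NEW=0, ERR=1263420608606645743/18014398509481984
(6,3): OLD=57650547113899538451/288230376151711744 → NEW=255, ERR=-15848198804786956269/288230376151711744
(6,4): OLD=510732189642237959539/4611686018427387904 → NEW=0, ERR=510732189642237959539/4611686018427387904
(6,5): OLD=16558771864025203571781/73786976294838206464 → NEW=255, ERR=-2256907091158539076539/73786976294838206464
Row 0: ..#.##
Row 1: .#.###
Row 2: ..#.#.
Row 3: .#.###
Row 4: ..#.##
Row 5: ..#.##
Row 6: .#.#.#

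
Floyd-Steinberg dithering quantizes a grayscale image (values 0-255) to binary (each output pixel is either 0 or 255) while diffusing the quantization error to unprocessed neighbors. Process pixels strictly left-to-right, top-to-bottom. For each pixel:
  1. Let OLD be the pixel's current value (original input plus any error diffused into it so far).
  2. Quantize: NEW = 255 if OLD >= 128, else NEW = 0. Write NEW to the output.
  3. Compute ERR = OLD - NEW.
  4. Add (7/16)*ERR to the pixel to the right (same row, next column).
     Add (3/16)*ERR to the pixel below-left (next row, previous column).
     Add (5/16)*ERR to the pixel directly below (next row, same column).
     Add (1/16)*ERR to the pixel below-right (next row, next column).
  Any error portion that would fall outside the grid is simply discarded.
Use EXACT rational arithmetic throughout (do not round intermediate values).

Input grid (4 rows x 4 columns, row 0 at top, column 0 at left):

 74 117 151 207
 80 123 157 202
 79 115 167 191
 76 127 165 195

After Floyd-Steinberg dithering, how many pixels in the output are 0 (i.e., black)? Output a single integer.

Answer: 7

Derivation:
(0,0): OLD=74 → NEW=0, ERR=74
(0,1): OLD=1195/8 → NEW=255, ERR=-845/8
(0,2): OLD=13413/128 → NEW=0, ERR=13413/128
(0,3): OLD=517827/2048 → NEW=255, ERR=-4413/2048
(1,0): OLD=10665/128 → NEW=0, ERR=10665/128
(1,1): OLD=154335/1024 → NEW=255, ERR=-106785/1024
(1,2): OLD=4493067/32768 → NEW=255, ERR=-3862773/32768
(1,3): OLD=81947453/524288 → NEW=255, ERR=-51745987/524288
(2,0): OLD=1400581/16384 → NEW=0, ERR=1400581/16384
(2,1): OLD=53957575/524288 → NEW=0, ERR=53957575/524288
(2,2): OLD=157458355/1048576 → NEW=255, ERR=-109928525/1048576
(2,3): OLD=1793879975/16777216 → NEW=0, ERR=1793879975/16777216
(3,0): OLD=1023499893/8388608 → NEW=0, ERR=1023499893/8388608
(3,1): OLD=26605569579/134217728 → NEW=255, ERR=-7619951061/134217728
(3,2): OLD=287507147093/2147483648 → NEW=255, ERR=-260101183147/2147483648
(3,3): OLD=5802390264531/34359738368 → NEW=255, ERR=-2959343019309/34359738368
Output grid:
  Row 0: .#.#  (2 black, running=2)
  Row 1: .###  (1 black, running=3)
  Row 2: ..#.  (3 black, running=6)
  Row 3: .###  (1 black, running=7)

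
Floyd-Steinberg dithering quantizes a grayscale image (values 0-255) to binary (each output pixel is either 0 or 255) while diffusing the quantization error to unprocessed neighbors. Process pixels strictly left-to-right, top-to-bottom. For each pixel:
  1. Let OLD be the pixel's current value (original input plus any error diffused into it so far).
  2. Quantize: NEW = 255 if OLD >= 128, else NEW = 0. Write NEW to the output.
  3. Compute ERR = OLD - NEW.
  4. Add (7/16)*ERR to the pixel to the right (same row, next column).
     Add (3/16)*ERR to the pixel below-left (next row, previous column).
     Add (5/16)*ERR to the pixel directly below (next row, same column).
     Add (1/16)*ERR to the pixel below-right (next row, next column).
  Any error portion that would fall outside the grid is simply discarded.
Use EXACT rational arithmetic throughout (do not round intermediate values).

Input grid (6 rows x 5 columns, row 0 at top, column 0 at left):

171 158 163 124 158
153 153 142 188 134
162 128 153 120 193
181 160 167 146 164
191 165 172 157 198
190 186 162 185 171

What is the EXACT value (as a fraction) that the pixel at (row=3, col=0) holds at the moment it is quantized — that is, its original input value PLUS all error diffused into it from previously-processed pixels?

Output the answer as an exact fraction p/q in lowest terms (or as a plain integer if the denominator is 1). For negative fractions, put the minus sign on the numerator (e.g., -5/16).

Answer: 814615987/4194304

Derivation:
(0,0): OLD=171 → NEW=255, ERR=-84
(0,1): OLD=485/4 → NEW=0, ERR=485/4
(0,2): OLD=13827/64 → NEW=255, ERR=-2493/64
(0,3): OLD=109525/1024 → NEW=0, ERR=109525/1024
(0,4): OLD=3355347/16384 → NEW=255, ERR=-822573/16384
(1,0): OLD=9567/64 → NEW=255, ERR=-6753/64
(1,1): OLD=67673/512 → NEW=255, ERR=-62887/512
(1,2): OLD=1699405/16384 → NEW=0, ERR=1699405/16384
(1,3): OLD=16708745/65536 → NEW=255, ERR=-2935/65536
(1,4): OLD=131046779/1048576 → NEW=0, ERR=131046779/1048576
(2,0): OLD=868323/8192 → NEW=0, ERR=868323/8192
(2,1): OLD=39018481/262144 → NEW=255, ERR=-27828239/262144
(2,2): OLD=550649875/4194304 → NEW=255, ERR=-518897645/4194304
(2,3): OLD=6427449993/67108864 → NEW=0, ERR=6427449993/67108864
(2,4): OLD=294156285823/1073741824 → NEW=255, ERR=20352120703/1073741824
(3,0): OLD=814615987/4194304 → NEW=255, ERR=-254931533/4194304
Target (3,0): original=181, with diffused error = 814615987/4194304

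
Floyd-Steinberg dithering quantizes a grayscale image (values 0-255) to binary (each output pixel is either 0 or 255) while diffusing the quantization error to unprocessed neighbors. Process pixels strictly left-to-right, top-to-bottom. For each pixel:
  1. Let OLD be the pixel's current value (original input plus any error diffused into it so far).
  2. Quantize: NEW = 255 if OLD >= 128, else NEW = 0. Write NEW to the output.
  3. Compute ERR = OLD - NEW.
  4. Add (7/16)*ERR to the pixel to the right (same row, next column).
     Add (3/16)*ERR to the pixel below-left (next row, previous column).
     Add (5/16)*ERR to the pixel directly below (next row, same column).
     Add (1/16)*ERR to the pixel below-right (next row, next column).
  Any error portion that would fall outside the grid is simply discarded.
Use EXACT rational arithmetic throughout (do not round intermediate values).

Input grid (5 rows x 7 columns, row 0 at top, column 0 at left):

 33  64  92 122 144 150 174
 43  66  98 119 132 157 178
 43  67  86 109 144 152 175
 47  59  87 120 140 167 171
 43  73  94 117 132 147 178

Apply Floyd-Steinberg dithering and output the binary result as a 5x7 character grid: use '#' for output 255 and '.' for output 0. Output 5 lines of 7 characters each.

Answer: ...#.##
.#.#.#.
...#.##
.#.#.#.
...#.##

Derivation:
(0,0): OLD=33 → NEW=0, ERR=33
(0,1): OLD=1255/16 → NEW=0, ERR=1255/16
(0,2): OLD=32337/256 → NEW=0, ERR=32337/256
(0,3): OLD=726071/4096 → NEW=255, ERR=-318409/4096
(0,4): OLD=7208321/65536 → NEW=0, ERR=7208321/65536
(0,5): OLD=207744647/1048576 → NEW=255, ERR=-59642233/1048576
(0,6): OLD=2501739953/16777216 → NEW=255, ERR=-1776450127/16777216
(1,0): OLD=17413/256 → NEW=0, ERR=17413/256
(1,1): OLD=299043/2048 → NEW=255, ERR=-223197/2048
(1,2): OLD=5250783/65536 → NEW=0, ERR=5250783/65536
(1,3): OLD=41491635/262144 → NEW=255, ERR=-25355085/262144
(1,4): OLD=1820876409/16777216 → NEW=0, ERR=1820876409/16777216
(1,5): OLD=23317551305/134217728 → NEW=255, ERR=-10907969335/134217728
(1,6): OLD=227204093095/2147483648 → NEW=0, ERR=227204093095/2147483648
(2,0): OLD=1435953/32768 → NEW=0, ERR=1435953/32768
(2,1): OLD=74856491/1048576 → NEW=0, ERR=74856491/1048576
(2,2): OLD=1968360769/16777216 → NEW=0, ERR=1968360769/16777216
(2,3): OLD=20865596281/134217728 → NEW=255, ERR=-13359924359/134217728
(2,4): OLD=121423759817/1073741824 → NEW=0, ERR=121423759817/1073741824
(2,5): OLD=6964659782211/34359738368 → NEW=255, ERR=-1797073501629/34359738368
(2,6): OLD=99011640216837/549755813888 → NEW=255, ERR=-41176092324603/549755813888
(3,0): OLD=1242851105/16777216 → NEW=0, ERR=1242851105/16777216
(3,1): OLD=18583229581/134217728 → NEW=255, ERR=-15642291059/134217728
(3,2): OLD=62785664247/1073741824 → NEW=0, ERR=62785664247/1073741824
(3,3): OLD=614233336529/4294967296 → NEW=255, ERR=-480983323951/4294967296
(3,4): OLD=60647188232993/549755813888 → NEW=0, ERR=60647188232993/549755813888
(3,5): OLD=844176330130931/4398046511104 → NEW=255, ERR=-277325530200589/4398046511104
(3,6): OLD=8214707441783789/70368744177664 → NEW=0, ERR=8214707441783789/70368744177664
(4,0): OLD=95128967887/2147483648 → NEW=0, ERR=95128967887/2147483648
(4,1): OLD=2458579318275/34359738368 → NEW=0, ERR=2458579318275/34359738368
(4,2): OLD=63384781726989/549755813888 → NEW=0, ERR=63384781726989/549755813888
(4,3): OLD=689547426576031/4398046511104 → NEW=255, ERR=-431954433755489/4398046511104
(4,4): OLD=3683188605077677/35184372088832 → NEW=0, ERR=3683188605077677/35184372088832
(4,5): OLD=227292846780080557/1125899906842624 → NEW=255, ERR=-59811629464788563/1125899906842624
(4,6): OLD=3374062788045625547/18014398509481984 → NEW=255, ERR=-1219608831872280373/18014398509481984
Row 0: ...#.##
Row 1: .#.#.#.
Row 2: ...#.##
Row 3: .#.#.#.
Row 4: ...#.##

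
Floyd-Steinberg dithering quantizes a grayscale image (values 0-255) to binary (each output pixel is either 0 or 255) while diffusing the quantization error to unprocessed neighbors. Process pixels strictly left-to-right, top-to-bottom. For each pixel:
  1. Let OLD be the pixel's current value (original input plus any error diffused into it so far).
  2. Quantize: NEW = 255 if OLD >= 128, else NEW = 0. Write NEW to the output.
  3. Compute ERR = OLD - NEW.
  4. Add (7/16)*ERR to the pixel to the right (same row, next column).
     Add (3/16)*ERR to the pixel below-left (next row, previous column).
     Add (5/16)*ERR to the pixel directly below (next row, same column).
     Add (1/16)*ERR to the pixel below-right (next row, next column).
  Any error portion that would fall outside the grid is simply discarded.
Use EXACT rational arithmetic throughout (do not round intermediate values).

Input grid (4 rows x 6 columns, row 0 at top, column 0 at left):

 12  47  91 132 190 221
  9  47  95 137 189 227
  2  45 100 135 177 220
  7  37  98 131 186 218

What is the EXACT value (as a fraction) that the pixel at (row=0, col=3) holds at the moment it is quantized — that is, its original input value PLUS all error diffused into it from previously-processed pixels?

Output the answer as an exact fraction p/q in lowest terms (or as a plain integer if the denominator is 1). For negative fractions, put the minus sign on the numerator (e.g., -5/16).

Answer: 186177/1024

Derivation:
(0,0): OLD=12 → NEW=0, ERR=12
(0,1): OLD=209/4 → NEW=0, ERR=209/4
(0,2): OLD=7287/64 → NEW=0, ERR=7287/64
(0,3): OLD=186177/1024 → NEW=255, ERR=-74943/1024
Target (0,3): original=132, with diffused error = 186177/1024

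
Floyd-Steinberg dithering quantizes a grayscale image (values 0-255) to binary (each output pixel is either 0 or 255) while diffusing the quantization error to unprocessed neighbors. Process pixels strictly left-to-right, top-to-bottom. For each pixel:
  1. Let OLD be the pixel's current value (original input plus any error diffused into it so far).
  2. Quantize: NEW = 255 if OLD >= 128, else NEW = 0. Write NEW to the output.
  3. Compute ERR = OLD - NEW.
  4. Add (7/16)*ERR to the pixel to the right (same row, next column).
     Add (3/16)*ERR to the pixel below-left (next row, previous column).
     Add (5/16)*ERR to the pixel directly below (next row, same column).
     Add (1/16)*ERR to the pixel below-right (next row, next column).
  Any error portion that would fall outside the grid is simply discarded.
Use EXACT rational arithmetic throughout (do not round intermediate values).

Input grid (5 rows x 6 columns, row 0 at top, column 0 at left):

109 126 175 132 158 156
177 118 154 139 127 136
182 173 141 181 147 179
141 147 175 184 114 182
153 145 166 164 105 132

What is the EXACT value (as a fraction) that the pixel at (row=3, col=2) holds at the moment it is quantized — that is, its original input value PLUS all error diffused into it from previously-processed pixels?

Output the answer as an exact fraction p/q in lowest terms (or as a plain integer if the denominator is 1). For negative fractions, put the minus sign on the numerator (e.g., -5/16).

Answer: 151271166267/1073741824

Derivation:
(0,0): OLD=109 → NEW=0, ERR=109
(0,1): OLD=2779/16 → NEW=255, ERR=-1301/16
(0,2): OLD=35693/256 → NEW=255, ERR=-29587/256
(0,3): OLD=333563/4096 → NEW=0, ERR=333563/4096
(0,4): OLD=12689629/65536 → NEW=255, ERR=-4022051/65536
(0,5): OLD=135423499/1048576 → NEW=255, ERR=-131963381/1048576
(1,0): OLD=50129/256 → NEW=255, ERR=-15151/256
(1,1): OLD=106167/2048 → NEW=0, ERR=106167/2048
(1,2): OLD=9879555/65536 → NEW=255, ERR=-6832125/65536
(1,3): OLD=26242951/262144 → NEW=0, ERR=26242951/262144
(1,4): OLD=2233246965/16777216 → NEW=255, ERR=-2044943115/16777216
(1,5): OLD=10605904675/268435456 → NEW=0, ERR=10605904675/268435456
(2,0): OLD=5676237/32768 → NEW=255, ERR=-2679603/32768
(2,1): OLD=136500895/1048576 → NEW=255, ERR=-130885985/1048576
(2,2): OLD=1272088477/16777216 → NEW=0, ERR=1272088477/16777216
(2,3): OLD=29002663925/134217728 → NEW=255, ERR=-5222856715/134217728
(2,4): OLD=453335245151/4294967296 → NEW=0, ERR=453335245151/4294967296
(2,5): OLD=15799099988361/68719476736 → NEW=255, ERR=-1724366579319/68719476736
(3,0): OLD=1544193021/16777216 → NEW=0, ERR=1544193021/16777216
(3,1): OLD=21121396537/134217728 → NEW=255, ERR=-13104124103/134217728
(3,2): OLD=151271166267/1073741824 → NEW=255, ERR=-122532998853/1073741824
Target (3,2): original=175, with diffused error = 151271166267/1073741824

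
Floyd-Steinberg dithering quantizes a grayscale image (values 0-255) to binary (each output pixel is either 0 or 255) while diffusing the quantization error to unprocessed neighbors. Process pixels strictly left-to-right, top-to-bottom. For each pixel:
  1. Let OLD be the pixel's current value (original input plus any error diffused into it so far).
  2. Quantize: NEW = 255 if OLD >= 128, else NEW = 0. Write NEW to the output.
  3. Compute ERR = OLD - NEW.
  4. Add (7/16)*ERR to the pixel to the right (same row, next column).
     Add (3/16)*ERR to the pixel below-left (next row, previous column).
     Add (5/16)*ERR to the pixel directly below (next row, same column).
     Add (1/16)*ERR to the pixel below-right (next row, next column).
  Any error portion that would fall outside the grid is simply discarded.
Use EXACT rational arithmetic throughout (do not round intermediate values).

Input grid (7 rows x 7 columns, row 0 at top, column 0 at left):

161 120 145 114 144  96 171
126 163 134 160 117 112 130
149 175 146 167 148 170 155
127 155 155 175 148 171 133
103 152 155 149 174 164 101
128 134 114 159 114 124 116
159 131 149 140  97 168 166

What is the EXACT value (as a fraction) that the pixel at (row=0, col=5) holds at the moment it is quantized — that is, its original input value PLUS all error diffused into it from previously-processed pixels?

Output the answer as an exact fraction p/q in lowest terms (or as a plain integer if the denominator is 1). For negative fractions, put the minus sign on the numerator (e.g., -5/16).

Answer: 32996631/524288

Derivation:
(0,0): OLD=161 → NEW=255, ERR=-94
(0,1): OLD=631/8 → NEW=0, ERR=631/8
(0,2): OLD=22977/128 → NEW=255, ERR=-9663/128
(0,3): OLD=165831/2048 → NEW=0, ERR=165831/2048
(0,4): OLD=5879409/32768 → NEW=255, ERR=-2476431/32768
(0,5): OLD=32996631/524288 → NEW=0, ERR=32996631/524288
Target (0,5): original=96, with diffused error = 32996631/524288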